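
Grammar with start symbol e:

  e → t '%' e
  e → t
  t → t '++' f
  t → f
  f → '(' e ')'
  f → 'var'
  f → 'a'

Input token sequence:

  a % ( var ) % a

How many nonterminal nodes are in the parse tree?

12

[e [t [f a]] % [e [t [f ( [e [t [f var]]] )]] % [e [t [f a]]]]]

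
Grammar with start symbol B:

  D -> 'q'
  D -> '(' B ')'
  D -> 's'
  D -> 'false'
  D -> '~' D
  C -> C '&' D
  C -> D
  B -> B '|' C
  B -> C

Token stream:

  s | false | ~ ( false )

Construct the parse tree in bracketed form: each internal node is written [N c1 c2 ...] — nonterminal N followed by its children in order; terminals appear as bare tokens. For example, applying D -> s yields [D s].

B
B | C
B | C | C
C | C | C
D | C | C
s | C | C
s | D | C
s | false | C
s | false | D
s | false | ~ D
s | false | ~ ( B )
s | false | ~ ( C )
s | false | ~ ( D )
s | false | ~ ( false )

[B [B [B [C [D s]]] | [C [D false]]] | [C [D ~ [D ( [B [C [D false]]] )]]]]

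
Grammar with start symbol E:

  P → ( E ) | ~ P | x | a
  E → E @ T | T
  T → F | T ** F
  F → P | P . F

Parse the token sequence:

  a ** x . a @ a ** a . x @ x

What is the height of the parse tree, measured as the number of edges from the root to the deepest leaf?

[E [E [E [T [T [F [P a]]] ** [F [P x] . [F [P a]]]]] @ [T [T [F [P a]]] ** [F [P a] . [F [P x]]]]] @ [T [F [P x]]]]

7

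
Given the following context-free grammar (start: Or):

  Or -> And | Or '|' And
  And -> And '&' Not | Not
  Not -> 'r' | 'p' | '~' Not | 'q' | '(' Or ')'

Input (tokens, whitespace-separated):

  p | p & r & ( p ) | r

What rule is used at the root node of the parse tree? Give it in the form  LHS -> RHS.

[Or [Or [Or [And [Not p]]] | [And [And [And [Not p]] & [Not r]] & [Not ( [Or [And [Not p]]] )]]] | [And [Not r]]]

Or -> Or '|' And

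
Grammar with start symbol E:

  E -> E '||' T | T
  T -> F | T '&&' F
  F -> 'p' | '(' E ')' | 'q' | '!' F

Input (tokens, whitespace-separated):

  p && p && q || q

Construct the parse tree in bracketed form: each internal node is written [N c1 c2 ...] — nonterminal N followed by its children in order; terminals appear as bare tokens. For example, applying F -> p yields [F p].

[E [E [T [T [T [F p]] && [F p]] && [F q]]] || [T [F q]]]

E
E || T
T || T
T && F || T
T && F && F || T
F && F && F || T
p && F && F || T
p && p && F || T
p && p && q || T
p && p && q || F
p && p && q || q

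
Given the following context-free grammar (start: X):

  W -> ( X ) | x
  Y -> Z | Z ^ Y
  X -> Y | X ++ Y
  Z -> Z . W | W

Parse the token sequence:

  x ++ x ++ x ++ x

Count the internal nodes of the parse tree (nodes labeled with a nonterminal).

16

[X [X [X [X [Y [Z [W x]]]] ++ [Y [Z [W x]]]] ++ [Y [Z [W x]]]] ++ [Y [Z [W x]]]]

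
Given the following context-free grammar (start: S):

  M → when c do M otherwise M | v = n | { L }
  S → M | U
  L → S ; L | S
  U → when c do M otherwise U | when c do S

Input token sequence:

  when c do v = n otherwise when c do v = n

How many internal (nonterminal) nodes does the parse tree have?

[S [U when c do [M v = n] otherwise [U when c do [S [M v = n]]]]]

6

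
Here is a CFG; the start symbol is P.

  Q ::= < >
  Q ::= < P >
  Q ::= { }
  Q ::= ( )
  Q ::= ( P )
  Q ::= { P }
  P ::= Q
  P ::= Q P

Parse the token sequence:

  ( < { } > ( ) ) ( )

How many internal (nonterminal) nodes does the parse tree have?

10

[P [Q ( [P [Q < [P [Q { }]] >] [P [Q ( )]]] )] [P [Q ( )]]]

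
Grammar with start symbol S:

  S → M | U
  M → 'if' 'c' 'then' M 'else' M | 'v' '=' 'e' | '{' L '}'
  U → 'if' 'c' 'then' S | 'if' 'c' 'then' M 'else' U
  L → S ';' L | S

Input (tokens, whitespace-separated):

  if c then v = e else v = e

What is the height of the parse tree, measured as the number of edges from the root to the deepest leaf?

3

[S [M if c then [M v = e] else [M v = e]]]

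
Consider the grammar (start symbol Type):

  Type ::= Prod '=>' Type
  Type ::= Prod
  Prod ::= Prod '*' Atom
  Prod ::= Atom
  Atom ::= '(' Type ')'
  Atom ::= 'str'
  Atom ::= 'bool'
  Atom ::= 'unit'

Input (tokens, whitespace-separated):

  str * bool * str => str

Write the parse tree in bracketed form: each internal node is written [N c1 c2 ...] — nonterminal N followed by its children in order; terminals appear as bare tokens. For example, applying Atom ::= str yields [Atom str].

[Type [Prod [Prod [Prod [Atom str]] * [Atom bool]] * [Atom str]] => [Type [Prod [Atom str]]]]

Type
Prod => Type
Prod * Atom => Type
Prod * Atom * Atom => Type
Atom * Atom * Atom => Type
str * Atom * Atom => Type
str * bool * Atom => Type
str * bool * str => Type
str * bool * str => Prod
str * bool * str => Atom
str * bool * str => str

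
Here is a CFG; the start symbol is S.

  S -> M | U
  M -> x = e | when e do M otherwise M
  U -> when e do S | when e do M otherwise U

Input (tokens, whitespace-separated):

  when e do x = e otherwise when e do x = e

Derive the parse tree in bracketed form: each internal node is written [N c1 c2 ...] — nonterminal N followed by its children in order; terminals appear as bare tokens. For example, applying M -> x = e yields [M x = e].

S
U
when e do M otherwise U
when e do x = e otherwise U
when e do x = e otherwise when e do S
when e do x = e otherwise when e do M
when e do x = e otherwise when e do x = e

[S [U when e do [M x = e] otherwise [U when e do [S [M x = e]]]]]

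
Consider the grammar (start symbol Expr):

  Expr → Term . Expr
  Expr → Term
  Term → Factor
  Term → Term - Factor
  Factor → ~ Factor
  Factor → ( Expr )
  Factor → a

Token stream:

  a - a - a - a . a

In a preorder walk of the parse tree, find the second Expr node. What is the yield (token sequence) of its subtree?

a

[Expr [Term [Term [Term [Term [Factor a]] - [Factor a]] - [Factor a]] - [Factor a]] . [Expr [Term [Factor a]]]]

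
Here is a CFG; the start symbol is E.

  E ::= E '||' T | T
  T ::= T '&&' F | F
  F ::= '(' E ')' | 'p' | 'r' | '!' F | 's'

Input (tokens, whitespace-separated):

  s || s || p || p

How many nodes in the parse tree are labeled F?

4

[E [E [E [E [T [F s]]] || [T [F s]]] || [T [F p]]] || [T [F p]]]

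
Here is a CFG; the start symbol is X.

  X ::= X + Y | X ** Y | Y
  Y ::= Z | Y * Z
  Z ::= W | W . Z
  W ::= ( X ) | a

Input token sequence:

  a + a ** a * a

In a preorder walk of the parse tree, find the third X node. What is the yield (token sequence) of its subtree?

a

[X [X [X [Y [Z [W a]]]] + [Y [Z [W a]]]] ** [Y [Y [Z [W a]]] * [Z [W a]]]]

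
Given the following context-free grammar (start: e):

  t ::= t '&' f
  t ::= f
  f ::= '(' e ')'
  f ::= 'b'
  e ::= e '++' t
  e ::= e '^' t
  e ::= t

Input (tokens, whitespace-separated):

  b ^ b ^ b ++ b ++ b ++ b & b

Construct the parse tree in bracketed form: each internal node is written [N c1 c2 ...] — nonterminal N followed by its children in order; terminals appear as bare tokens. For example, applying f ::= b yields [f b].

e
e ++ t
e ++ t ++ t
e ++ t ++ t ++ t
e ^ t ++ t ++ t ++ t
e ^ t ^ t ++ t ++ t ++ t
t ^ t ^ t ++ t ++ t ++ t
f ^ t ^ t ++ t ++ t ++ t
b ^ t ^ t ++ t ++ t ++ t
b ^ f ^ t ++ t ++ t ++ t
b ^ b ^ t ++ t ++ t ++ t
b ^ b ^ f ++ t ++ t ++ t
b ^ b ^ b ++ t ++ t ++ t
b ^ b ^ b ++ f ++ t ++ t
b ^ b ^ b ++ b ++ t ++ t
b ^ b ^ b ++ b ++ f ++ t
b ^ b ^ b ++ b ++ b ++ t
b ^ b ^ b ++ b ++ b ++ t & f
b ^ b ^ b ++ b ++ b ++ f & f
b ^ b ^ b ++ b ++ b ++ b & f
b ^ b ^ b ++ b ++ b ++ b & b

[e [e [e [e [e [e [t [f b]]] ^ [t [f b]]] ^ [t [f b]]] ++ [t [f b]]] ++ [t [f b]]] ++ [t [t [f b]] & [f b]]]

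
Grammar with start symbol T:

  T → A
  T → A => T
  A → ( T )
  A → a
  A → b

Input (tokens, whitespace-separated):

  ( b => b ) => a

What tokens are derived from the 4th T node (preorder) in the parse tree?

a

[T [A ( [T [A b] => [T [A b]]] )] => [T [A a]]]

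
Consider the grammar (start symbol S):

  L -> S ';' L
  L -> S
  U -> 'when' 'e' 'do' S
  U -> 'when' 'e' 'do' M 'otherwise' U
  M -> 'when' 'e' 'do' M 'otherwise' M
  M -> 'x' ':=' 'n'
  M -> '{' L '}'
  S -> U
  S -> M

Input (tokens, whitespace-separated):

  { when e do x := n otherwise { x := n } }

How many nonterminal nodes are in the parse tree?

10

[S [M { [L [S [M when e do [M x := n] otherwise [M { [L [S [M x := n]]] }]]]] }]]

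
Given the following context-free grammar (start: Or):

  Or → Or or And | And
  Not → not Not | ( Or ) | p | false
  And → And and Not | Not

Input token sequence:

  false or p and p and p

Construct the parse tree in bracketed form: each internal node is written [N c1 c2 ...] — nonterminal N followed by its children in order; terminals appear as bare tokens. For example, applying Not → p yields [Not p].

[Or [Or [And [Not false]]] or [And [And [And [Not p]] and [Not p]] and [Not p]]]

Or
Or or And
And or And
Not or And
false or And
false or And and Not
false or And and Not and Not
false or Not and Not and Not
false or p and Not and Not
false or p and p and Not
false or p and p and p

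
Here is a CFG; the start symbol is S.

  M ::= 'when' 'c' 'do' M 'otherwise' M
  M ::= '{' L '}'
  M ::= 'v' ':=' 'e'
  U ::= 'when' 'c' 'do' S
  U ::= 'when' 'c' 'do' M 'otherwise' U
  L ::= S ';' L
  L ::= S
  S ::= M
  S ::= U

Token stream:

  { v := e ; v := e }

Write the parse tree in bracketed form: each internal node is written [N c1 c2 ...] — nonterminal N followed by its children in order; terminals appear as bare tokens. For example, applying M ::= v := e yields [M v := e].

[S [M { [L [S [M v := e]] ; [L [S [M v := e]]]] }]]

S
M
{ L }
{ S ; L }
{ M ; L }
{ v := e ; L }
{ v := e ; S }
{ v := e ; M }
{ v := e ; v := e }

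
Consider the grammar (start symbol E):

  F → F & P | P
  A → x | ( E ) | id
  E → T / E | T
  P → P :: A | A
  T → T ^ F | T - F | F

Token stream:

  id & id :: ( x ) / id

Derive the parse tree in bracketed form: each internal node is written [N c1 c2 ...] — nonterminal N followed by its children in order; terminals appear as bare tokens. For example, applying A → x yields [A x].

E
T / E
F / E
F & P / E
P & P / E
A & P / E
id & P / E
id & P :: A / E
id & A :: A / E
id & id :: A / E
id & id :: ( E ) / E
id & id :: ( T ) / E
id & id :: ( F ) / E
id & id :: ( P ) / E
id & id :: ( A ) / E
id & id :: ( x ) / E
id & id :: ( x ) / T
id & id :: ( x ) / F
id & id :: ( x ) / P
id & id :: ( x ) / A
id & id :: ( x ) / id

[E [T [F [F [P [A id]]] & [P [P [A id]] :: [A ( [E [T [F [P [A x]]]]] )]]]] / [E [T [F [P [A id]]]]]]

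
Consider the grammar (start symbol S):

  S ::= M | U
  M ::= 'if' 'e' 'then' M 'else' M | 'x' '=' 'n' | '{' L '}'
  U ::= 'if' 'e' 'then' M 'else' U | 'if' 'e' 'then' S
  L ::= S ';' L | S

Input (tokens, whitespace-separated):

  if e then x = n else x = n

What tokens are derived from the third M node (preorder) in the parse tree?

[S [M if e then [M x = n] else [M x = n]]]

x = n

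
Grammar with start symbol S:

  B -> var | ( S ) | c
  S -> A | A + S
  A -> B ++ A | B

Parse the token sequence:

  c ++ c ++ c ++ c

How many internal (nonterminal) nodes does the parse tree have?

9

[S [A [B c] ++ [A [B c] ++ [A [B c] ++ [A [B c]]]]]]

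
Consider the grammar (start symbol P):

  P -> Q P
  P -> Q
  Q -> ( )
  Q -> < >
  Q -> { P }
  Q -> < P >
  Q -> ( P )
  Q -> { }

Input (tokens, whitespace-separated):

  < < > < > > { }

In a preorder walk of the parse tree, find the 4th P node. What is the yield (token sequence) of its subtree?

[P [Q < [P [Q < >] [P [Q < >]]] >] [P [Q { }]]]

{ }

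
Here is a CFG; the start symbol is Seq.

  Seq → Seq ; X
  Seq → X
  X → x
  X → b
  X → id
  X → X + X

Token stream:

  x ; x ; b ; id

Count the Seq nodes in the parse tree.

[Seq [Seq [Seq [Seq [X x]] ; [X x]] ; [X b]] ; [X id]]

4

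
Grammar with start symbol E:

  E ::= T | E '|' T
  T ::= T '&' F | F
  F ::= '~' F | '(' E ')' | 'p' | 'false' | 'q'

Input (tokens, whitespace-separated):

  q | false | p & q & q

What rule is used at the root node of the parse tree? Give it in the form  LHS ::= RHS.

[E [E [E [T [F q]]] | [T [F false]]] | [T [T [T [F p]] & [F q]] & [F q]]]

E ::= E '|' T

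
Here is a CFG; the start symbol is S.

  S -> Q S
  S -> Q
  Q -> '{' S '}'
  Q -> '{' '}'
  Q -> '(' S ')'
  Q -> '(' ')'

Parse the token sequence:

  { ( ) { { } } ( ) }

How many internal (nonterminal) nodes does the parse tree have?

[S [Q { [S [Q ( )] [S [Q { [S [Q { }]] }] [S [Q ( )]]]] }]]

10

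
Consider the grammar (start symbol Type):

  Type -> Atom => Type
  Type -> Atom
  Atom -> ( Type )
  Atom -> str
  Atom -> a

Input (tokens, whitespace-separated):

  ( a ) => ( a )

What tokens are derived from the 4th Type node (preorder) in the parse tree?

a

[Type [Atom ( [Type [Atom a]] )] => [Type [Atom ( [Type [Atom a]] )]]]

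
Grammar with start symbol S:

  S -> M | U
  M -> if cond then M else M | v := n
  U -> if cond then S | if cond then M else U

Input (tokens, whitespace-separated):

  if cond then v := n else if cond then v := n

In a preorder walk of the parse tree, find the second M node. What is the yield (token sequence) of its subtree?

v := n

[S [U if cond then [M v := n] else [U if cond then [S [M v := n]]]]]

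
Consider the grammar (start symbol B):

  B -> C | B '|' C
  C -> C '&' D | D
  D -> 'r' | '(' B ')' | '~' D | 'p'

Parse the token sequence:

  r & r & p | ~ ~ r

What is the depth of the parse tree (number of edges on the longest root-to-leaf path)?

6

[B [B [C [C [C [D r]] & [D r]] & [D p]]] | [C [D ~ [D ~ [D r]]]]]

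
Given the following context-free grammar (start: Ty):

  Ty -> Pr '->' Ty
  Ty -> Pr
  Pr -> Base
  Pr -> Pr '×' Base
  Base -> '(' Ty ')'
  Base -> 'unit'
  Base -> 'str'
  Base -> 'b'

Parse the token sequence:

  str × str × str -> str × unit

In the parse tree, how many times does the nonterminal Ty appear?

2

[Ty [Pr [Pr [Pr [Base str]] × [Base str]] × [Base str]] -> [Ty [Pr [Pr [Base str]] × [Base unit]]]]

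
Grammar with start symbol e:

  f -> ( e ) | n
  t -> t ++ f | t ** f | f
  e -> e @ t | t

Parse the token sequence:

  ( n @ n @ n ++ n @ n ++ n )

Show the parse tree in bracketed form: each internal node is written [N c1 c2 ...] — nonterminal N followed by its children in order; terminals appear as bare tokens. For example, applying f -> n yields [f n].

[e [t [f ( [e [e [e [e [t [f n]]] @ [t [f n]]] @ [t [t [f n]] ++ [f n]]] @ [t [t [f n]] ++ [f n]]] )]]]

e
t
f
( e )
( e @ t )
( e @ t @ t )
( e @ t @ t @ t )
( t @ t @ t @ t )
( f @ t @ t @ t )
( n @ t @ t @ t )
( n @ f @ t @ t )
( n @ n @ t @ t )
( n @ n @ t ++ f @ t )
( n @ n @ f ++ f @ t )
( n @ n @ n ++ f @ t )
( n @ n @ n ++ n @ t )
( n @ n @ n ++ n @ t ++ f )
( n @ n @ n ++ n @ f ++ f )
( n @ n @ n ++ n @ n ++ f )
( n @ n @ n ++ n @ n ++ n )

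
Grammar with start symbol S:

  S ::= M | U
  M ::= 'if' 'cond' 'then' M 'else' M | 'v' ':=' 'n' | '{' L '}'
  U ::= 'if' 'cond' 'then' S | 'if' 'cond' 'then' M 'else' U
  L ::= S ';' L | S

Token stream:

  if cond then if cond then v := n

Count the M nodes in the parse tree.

[S [U if cond then [S [U if cond then [S [M v := n]]]]]]

1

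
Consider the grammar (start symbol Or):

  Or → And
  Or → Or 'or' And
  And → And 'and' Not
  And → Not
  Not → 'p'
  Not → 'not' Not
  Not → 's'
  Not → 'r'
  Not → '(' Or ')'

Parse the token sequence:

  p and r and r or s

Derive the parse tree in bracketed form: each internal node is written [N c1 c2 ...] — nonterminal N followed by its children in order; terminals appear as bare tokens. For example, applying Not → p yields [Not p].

[Or [Or [And [And [And [Not p]] and [Not r]] and [Not r]]] or [And [Not s]]]

Or
Or or And
And or And
And and Not or And
And and Not and Not or And
Not and Not and Not or And
p and Not and Not or And
p and r and Not or And
p and r and r or And
p and r and r or Not
p and r and r or s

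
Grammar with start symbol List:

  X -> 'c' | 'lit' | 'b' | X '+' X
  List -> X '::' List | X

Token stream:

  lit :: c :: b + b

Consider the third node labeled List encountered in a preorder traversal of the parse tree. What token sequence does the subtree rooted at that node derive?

[List [X lit] :: [List [X c] :: [List [X [X b] + [X b]]]]]

b + b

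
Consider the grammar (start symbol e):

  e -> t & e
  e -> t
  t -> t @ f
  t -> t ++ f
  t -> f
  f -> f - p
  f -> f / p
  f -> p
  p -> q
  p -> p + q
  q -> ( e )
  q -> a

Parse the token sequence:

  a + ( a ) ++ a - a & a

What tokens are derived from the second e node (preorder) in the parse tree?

a

[e [t [t [f [p [p [q a]] + [q ( [e [t [f [p [q a]]]]] )]]]] ++ [f [f [p [q a]]] - [p [q a]]]] & [e [t [f [p [q a]]]]]]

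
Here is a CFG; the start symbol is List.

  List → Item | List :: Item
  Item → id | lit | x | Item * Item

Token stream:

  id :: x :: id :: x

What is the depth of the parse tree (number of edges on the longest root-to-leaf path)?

[List [List [List [List [Item id]] :: [Item x]] :: [Item id]] :: [Item x]]

5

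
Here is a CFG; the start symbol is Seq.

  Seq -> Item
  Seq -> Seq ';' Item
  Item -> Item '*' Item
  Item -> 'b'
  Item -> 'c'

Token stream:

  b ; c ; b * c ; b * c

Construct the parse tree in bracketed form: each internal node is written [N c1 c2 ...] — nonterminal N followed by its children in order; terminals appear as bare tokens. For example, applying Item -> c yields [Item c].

[Seq [Seq [Seq [Seq [Item b]] ; [Item c]] ; [Item [Item b] * [Item c]]] ; [Item [Item b] * [Item c]]]

Seq
Seq ; Item
Seq ; Item ; Item
Seq ; Item ; Item ; Item
Item ; Item ; Item ; Item
b ; Item ; Item ; Item
b ; c ; Item ; Item
b ; c ; Item * Item ; Item
b ; c ; b * Item ; Item
b ; c ; b * c ; Item
b ; c ; b * c ; Item * Item
b ; c ; b * c ; b * Item
b ; c ; b * c ; b * c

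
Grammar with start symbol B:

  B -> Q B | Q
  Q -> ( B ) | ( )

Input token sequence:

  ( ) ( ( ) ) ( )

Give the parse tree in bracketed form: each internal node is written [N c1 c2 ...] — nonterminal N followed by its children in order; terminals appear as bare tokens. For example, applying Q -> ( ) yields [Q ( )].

[B [Q ( )] [B [Q ( [B [Q ( )]] )] [B [Q ( )]]]]

B
Q B
( ) B
( ) Q B
( ) ( B ) B
( ) ( Q ) B
( ) ( ( ) ) B
( ) ( ( ) ) Q
( ) ( ( ) ) ( )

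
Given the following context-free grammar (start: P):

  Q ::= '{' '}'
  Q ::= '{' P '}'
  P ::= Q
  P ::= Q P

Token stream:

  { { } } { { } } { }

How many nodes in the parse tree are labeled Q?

5

[P [Q { [P [Q { }]] }] [P [Q { [P [Q { }]] }] [P [Q { }]]]]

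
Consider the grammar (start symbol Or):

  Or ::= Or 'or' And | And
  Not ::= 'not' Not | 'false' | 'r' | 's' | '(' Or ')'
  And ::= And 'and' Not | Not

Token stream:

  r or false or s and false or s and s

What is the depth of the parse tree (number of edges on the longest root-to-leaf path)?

[Or [Or [Or [Or [And [Not r]]] or [And [Not false]]] or [And [And [Not s]] and [Not false]]] or [And [And [Not s]] and [Not s]]]

6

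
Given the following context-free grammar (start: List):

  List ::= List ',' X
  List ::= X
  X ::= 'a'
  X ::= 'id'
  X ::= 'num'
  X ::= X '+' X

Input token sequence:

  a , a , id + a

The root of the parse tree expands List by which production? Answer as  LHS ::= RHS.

[List [List [List [X a]] , [X a]] , [X [X id] + [X a]]]

List ::= List ',' X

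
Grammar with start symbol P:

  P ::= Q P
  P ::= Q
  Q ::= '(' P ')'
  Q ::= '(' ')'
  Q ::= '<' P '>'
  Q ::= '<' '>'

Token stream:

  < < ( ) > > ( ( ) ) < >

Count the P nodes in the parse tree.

[P [Q < [P [Q < [P [Q ( )]] >]] >] [P [Q ( [P [Q ( )]] )] [P [Q < >]]]]

6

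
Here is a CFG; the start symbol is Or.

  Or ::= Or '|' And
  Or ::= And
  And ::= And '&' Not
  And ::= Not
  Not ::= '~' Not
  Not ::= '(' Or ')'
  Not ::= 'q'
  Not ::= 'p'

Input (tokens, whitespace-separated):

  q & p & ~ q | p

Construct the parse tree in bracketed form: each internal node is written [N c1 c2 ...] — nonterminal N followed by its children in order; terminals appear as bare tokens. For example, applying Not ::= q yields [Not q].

[Or [Or [And [And [And [Not q]] & [Not p]] & [Not ~ [Not q]]]] | [And [Not p]]]

Or
Or | And
And | And
And & Not | And
And & Not & Not | And
Not & Not & Not | And
q & Not & Not | And
q & p & Not | And
q & p & ~ Not | And
q & p & ~ q | And
q & p & ~ q | Not
q & p & ~ q | p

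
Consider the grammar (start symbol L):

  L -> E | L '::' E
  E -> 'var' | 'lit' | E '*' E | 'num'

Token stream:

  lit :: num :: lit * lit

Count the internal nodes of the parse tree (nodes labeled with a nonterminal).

[L [L [L [E lit]] :: [E num]] :: [E [E lit] * [E lit]]]

8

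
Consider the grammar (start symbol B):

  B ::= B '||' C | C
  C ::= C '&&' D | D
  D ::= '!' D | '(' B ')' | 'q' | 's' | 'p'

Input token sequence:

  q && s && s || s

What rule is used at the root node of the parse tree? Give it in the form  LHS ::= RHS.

[B [B [C [C [C [D q]] && [D s]] && [D s]]] || [C [D s]]]

B ::= B '||' C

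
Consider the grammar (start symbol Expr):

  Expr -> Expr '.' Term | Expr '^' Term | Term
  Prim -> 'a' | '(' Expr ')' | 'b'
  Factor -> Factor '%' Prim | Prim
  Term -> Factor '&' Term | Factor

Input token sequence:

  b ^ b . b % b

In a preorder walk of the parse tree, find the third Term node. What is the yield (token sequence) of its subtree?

[Expr [Expr [Expr [Term [Factor [Prim b]]]] ^ [Term [Factor [Prim b]]]] . [Term [Factor [Factor [Prim b]] % [Prim b]]]]

b % b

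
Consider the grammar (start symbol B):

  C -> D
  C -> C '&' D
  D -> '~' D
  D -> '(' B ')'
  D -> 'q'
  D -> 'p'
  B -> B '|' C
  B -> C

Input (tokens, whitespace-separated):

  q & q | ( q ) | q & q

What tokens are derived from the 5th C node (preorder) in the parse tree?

q & q

[B [B [B [C [C [D q]] & [D q]]] | [C [D ( [B [C [D q]]] )]]] | [C [C [D q]] & [D q]]]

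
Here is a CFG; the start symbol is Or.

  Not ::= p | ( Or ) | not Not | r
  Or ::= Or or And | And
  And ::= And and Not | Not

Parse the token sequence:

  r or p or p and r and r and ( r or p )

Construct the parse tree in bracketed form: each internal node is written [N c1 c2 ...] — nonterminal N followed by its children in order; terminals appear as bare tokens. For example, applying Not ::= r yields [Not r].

[Or [Or [Or [And [Not r]]] or [And [Not p]]] or [And [And [And [And [Not p]] and [Not r]] and [Not r]] and [Not ( [Or [Or [And [Not r]]] or [And [Not p]]] )]]]

Or
Or or And
Or or And or And
And or And or And
Not or And or And
r or And or And
r or Not or And
r or p or And
r or p or And and Not
r or p or And and Not and Not
r or p or And and Not and Not and Not
r or p or Not and Not and Not and Not
r or p or p and Not and Not and Not
r or p or p and r and Not and Not
r or p or p and r and r and Not
r or p or p and r and r and ( Or )
r or p or p and r and r and ( Or or And )
r or p or p and r and r and ( And or And )
r or p or p and r and r and ( Not or And )
r or p or p and r and r and ( r or And )
r or p or p and r and r and ( r or Not )
r or p or p and r and r and ( r or p )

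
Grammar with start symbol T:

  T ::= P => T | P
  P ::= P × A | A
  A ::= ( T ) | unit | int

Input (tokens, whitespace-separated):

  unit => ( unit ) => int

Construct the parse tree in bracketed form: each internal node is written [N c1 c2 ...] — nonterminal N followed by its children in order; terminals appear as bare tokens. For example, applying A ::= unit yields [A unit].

T
P => T
A => T
unit => T
unit => P => T
unit => A => T
unit => ( T ) => T
unit => ( P ) => T
unit => ( A ) => T
unit => ( unit ) => T
unit => ( unit ) => P
unit => ( unit ) => A
unit => ( unit ) => int

[T [P [A unit]] => [T [P [A ( [T [P [A unit]]] )]] => [T [P [A int]]]]]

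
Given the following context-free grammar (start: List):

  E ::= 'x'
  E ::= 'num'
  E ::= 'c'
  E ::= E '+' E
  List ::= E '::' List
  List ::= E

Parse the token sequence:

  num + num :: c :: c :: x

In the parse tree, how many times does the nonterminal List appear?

[List [E [E num] + [E num]] :: [List [E c] :: [List [E c] :: [List [E x]]]]]

4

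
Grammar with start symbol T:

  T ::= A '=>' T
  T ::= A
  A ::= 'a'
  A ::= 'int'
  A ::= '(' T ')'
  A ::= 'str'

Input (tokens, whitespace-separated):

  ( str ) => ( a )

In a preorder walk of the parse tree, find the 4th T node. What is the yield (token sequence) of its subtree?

[T [A ( [T [A str]] )] => [T [A ( [T [A a]] )]]]

a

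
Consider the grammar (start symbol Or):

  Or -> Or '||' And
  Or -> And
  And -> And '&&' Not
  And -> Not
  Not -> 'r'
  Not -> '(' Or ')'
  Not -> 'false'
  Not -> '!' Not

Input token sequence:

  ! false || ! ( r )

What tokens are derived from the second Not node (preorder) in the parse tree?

false

[Or [Or [And [Not ! [Not false]]]] || [And [Not ! [Not ( [Or [And [Not r]]] )]]]]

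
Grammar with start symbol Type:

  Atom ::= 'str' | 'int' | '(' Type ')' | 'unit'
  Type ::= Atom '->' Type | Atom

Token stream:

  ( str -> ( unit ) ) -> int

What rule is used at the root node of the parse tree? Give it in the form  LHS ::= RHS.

[Type [Atom ( [Type [Atom str] -> [Type [Atom ( [Type [Atom unit]] )]]] )] -> [Type [Atom int]]]

Type ::= Atom '->' Type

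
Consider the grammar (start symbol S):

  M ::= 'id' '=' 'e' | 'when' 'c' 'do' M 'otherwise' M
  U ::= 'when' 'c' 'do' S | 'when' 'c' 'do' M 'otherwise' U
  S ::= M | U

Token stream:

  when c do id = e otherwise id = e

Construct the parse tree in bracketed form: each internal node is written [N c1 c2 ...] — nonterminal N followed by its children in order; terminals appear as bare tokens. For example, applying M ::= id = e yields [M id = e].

S
M
when c do M otherwise M
when c do id = e otherwise M
when c do id = e otherwise id = e

[S [M when c do [M id = e] otherwise [M id = e]]]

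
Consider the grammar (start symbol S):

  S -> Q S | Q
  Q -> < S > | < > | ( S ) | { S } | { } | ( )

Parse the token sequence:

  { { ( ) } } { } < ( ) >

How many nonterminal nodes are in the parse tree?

[S [Q { [S [Q { [S [Q ( )]] }]] }] [S [Q { }] [S [Q < [S [Q ( )]] >]]]]

12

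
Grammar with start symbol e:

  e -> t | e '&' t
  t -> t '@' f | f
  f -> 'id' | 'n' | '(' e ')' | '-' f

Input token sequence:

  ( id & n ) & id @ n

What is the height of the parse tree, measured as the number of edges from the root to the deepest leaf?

8

[e [e [t [f ( [e [e [t [f id]]] & [t [f n]]] )]]] & [t [t [f id]] @ [f n]]]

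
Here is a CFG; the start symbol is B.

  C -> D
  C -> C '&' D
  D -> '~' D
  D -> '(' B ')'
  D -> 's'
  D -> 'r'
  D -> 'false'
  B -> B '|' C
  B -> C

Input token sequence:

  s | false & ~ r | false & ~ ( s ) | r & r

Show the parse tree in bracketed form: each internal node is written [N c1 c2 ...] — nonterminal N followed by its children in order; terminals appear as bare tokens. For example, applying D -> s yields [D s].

B
B | C
B | C | C
B | C | C | C
C | C | C | C
D | C | C | C
s | C | C | C
s | C & D | C | C
s | D & D | C | C
s | false & D | C | C
s | false & ~ D | C | C
s | false & ~ r | C | C
s | false & ~ r | C & D | C
s | false & ~ r | D & D | C
s | false & ~ r | false & D | C
s | false & ~ r | false & ~ D | C
s | false & ~ r | false & ~ ( B ) | C
s | false & ~ r | false & ~ ( C ) | C
s | false & ~ r | false & ~ ( D ) | C
s | false & ~ r | false & ~ ( s ) | C
s | false & ~ r | false & ~ ( s ) | C & D
s | false & ~ r | false & ~ ( s ) | D & D
s | false & ~ r | false & ~ ( s ) | r & D
s | false & ~ r | false & ~ ( s ) | r & r

[B [B [B [B [C [D s]]] | [C [C [D false]] & [D ~ [D r]]]] | [C [C [D false]] & [D ~ [D ( [B [C [D s]]] )]]]] | [C [C [D r]] & [D r]]]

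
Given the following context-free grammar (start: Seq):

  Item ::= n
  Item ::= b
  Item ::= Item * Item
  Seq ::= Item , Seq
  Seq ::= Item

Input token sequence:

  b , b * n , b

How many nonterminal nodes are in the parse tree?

[Seq [Item b] , [Seq [Item [Item b] * [Item n]] , [Seq [Item b]]]]

8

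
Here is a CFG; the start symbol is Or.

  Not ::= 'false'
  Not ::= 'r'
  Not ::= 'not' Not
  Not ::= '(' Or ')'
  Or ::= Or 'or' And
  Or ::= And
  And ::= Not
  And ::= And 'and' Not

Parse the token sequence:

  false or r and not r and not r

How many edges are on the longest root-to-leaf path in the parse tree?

5

[Or [Or [And [Not false]]] or [And [And [And [Not r]] and [Not not [Not r]]] and [Not not [Not r]]]]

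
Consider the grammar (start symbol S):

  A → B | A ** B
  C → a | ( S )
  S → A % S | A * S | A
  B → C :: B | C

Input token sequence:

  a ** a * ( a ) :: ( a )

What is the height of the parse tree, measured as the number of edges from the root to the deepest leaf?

[S [A [A [B [C a]]] ** [B [C a]]] * [S [A [B [C ( [S [A [B [C a]]]] )] :: [B [C ( [S [A [B [C a]]]] )]]]]]]

10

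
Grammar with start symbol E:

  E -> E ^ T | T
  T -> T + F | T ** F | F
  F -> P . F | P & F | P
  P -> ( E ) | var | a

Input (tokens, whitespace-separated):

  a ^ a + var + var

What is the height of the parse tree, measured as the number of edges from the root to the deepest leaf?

[E [E [T [F [P a]]]] ^ [T [T [T [F [P a]]] + [F [P var]]] + [F [P var]]]]

6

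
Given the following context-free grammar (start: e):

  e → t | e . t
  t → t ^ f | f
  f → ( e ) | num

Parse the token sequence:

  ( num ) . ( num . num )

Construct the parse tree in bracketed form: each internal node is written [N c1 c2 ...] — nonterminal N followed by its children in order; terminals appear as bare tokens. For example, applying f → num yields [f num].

e
e . t
t . t
f . t
( e ) . t
( t ) . t
( f ) . t
( num ) . t
( num ) . f
( num ) . ( e )
( num ) . ( e . t )
( num ) . ( t . t )
( num ) . ( f . t )
( num ) . ( num . t )
( num ) . ( num . f )
( num ) . ( num . num )

[e [e [t [f ( [e [t [f num]]] )]]] . [t [f ( [e [e [t [f num]]] . [t [f num]]] )]]]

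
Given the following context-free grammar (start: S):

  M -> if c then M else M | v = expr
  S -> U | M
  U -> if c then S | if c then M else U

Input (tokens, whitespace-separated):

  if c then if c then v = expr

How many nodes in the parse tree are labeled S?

3

[S [U if c then [S [U if c then [S [M v = expr]]]]]]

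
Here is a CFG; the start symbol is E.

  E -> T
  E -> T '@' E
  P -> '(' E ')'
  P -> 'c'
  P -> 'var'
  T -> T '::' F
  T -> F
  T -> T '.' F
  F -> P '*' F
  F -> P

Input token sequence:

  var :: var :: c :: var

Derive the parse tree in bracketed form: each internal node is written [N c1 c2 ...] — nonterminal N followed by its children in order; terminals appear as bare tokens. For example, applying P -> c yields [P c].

[E [T [T [T [T [F [P var]]] :: [F [P var]]] :: [F [P c]]] :: [F [P var]]]]

E
T
T :: F
T :: F :: F
T :: F :: F :: F
F :: F :: F :: F
P :: F :: F :: F
var :: F :: F :: F
var :: P :: F :: F
var :: var :: F :: F
var :: var :: P :: F
var :: var :: c :: F
var :: var :: c :: P
var :: var :: c :: var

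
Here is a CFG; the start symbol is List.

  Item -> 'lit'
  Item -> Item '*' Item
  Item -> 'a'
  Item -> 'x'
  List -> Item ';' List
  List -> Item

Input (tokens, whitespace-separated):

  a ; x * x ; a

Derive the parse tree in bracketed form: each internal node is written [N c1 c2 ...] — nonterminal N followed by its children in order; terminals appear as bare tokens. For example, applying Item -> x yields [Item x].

[List [Item a] ; [List [Item [Item x] * [Item x]] ; [List [Item a]]]]

List
Item ; List
a ; List
a ; Item ; List
a ; Item * Item ; List
a ; x * Item ; List
a ; x * x ; List
a ; x * x ; Item
a ; x * x ; a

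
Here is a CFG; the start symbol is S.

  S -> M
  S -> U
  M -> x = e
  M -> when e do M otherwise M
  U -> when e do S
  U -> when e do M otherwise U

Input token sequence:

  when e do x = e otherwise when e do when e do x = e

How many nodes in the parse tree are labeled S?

[S [U when e do [M x = e] otherwise [U when e do [S [U when e do [S [M x = e]]]]]]]

3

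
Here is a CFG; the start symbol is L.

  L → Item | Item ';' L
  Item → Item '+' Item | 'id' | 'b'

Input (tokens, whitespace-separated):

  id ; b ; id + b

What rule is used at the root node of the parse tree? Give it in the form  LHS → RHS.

L → Item ';' L

[L [Item id] ; [L [Item b] ; [L [Item [Item id] + [Item b]]]]]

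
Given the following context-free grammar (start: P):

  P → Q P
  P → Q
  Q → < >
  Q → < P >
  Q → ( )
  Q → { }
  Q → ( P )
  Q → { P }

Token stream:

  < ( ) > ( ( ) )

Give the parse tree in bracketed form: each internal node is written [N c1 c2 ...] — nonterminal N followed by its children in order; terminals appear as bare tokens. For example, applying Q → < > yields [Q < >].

[P [Q < [P [Q ( )]] >] [P [Q ( [P [Q ( )]] )]]]

P
Q P
< P > P
< Q > P
< ( ) > P
< ( ) > Q
< ( ) > ( P )
< ( ) > ( Q )
< ( ) > ( ( ) )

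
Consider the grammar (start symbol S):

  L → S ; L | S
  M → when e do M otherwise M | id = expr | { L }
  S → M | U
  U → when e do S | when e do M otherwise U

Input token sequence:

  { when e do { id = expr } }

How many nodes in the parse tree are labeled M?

[S [M { [L [S [U when e do [S [M { [L [S [M id = expr]]] }]]]]] }]]

3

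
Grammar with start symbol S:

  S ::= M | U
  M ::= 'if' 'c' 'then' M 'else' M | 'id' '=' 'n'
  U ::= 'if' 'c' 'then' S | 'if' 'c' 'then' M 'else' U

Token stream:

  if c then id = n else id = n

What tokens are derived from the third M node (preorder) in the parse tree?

id = n

[S [M if c then [M id = n] else [M id = n]]]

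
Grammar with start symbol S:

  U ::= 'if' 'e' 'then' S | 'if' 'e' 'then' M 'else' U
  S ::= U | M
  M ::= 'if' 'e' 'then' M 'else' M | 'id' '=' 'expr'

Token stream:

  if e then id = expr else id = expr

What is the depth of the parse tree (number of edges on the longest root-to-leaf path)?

[S [M if e then [M id = expr] else [M id = expr]]]

3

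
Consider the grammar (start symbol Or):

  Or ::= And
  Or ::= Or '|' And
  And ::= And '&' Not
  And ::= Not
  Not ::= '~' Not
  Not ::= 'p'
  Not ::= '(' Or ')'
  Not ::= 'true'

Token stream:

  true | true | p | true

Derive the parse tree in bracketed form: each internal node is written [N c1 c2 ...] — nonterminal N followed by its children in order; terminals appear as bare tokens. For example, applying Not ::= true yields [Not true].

[Or [Or [Or [Or [And [Not true]]] | [And [Not true]]] | [And [Not p]]] | [And [Not true]]]

Or
Or | And
Or | And | And
Or | And | And | And
And | And | And | And
Not | And | And | And
true | And | And | And
true | Not | And | And
true | true | And | And
true | true | Not | And
true | true | p | And
true | true | p | Not
true | true | p | true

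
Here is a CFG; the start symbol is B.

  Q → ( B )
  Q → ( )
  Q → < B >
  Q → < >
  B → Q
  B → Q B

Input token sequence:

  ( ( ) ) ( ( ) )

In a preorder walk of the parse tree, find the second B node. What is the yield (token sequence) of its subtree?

[B [Q ( [B [Q ( )]] )] [B [Q ( [B [Q ( )]] )]]]

( )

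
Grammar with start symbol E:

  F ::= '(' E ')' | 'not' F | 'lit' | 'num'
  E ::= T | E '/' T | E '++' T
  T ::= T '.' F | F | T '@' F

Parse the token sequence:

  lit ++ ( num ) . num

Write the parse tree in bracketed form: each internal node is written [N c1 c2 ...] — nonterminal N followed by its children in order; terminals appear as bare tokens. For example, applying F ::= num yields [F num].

E
E ++ T
T ++ T
F ++ T
lit ++ T
lit ++ T . F
lit ++ F . F
lit ++ ( E ) . F
lit ++ ( T ) . F
lit ++ ( F ) . F
lit ++ ( num ) . F
lit ++ ( num ) . num

[E [E [T [F lit]]] ++ [T [T [F ( [E [T [F num]]] )]] . [F num]]]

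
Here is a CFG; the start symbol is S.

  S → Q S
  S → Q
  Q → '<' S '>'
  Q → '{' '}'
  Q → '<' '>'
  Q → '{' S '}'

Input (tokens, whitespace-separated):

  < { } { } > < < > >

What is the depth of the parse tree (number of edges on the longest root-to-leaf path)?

[S [Q < [S [Q { }] [S [Q { }]]] >] [S [Q < [S [Q < >]] >]]]

5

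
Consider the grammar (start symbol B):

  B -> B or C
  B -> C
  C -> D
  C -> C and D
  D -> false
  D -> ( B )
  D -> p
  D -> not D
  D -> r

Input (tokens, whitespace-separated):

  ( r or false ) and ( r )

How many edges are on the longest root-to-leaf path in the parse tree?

8

[B [C [C [D ( [B [B [C [D r]]] or [C [D false]]] )]] and [D ( [B [C [D r]]] )]]]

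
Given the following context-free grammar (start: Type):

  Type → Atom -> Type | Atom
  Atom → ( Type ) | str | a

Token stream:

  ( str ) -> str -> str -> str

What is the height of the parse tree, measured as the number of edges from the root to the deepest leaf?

[Type [Atom ( [Type [Atom str]] )] -> [Type [Atom str] -> [Type [Atom str] -> [Type [Atom str]]]]]

5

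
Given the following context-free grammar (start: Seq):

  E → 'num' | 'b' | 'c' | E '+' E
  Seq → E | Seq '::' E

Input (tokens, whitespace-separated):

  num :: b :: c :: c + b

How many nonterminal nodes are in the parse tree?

10

[Seq [Seq [Seq [Seq [E num]] :: [E b]] :: [E c]] :: [E [E c] + [E b]]]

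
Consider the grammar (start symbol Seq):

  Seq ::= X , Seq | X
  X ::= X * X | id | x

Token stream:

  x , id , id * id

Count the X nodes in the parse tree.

[Seq [X x] , [Seq [X id] , [Seq [X [X id] * [X id]]]]]

5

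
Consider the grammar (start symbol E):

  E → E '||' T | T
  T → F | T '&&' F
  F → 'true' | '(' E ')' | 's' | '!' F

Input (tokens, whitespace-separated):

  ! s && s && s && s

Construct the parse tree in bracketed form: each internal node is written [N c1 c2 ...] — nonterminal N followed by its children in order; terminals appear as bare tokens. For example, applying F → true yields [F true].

[E [T [T [T [T [F ! [F s]]] && [F s]] && [F s]] && [F s]]]

E
T
T && F
T && F && F
T && F && F && F
F && F && F && F
! F && F && F && F
! s && F && F && F
! s && s && F && F
! s && s && s && F
! s && s && s && s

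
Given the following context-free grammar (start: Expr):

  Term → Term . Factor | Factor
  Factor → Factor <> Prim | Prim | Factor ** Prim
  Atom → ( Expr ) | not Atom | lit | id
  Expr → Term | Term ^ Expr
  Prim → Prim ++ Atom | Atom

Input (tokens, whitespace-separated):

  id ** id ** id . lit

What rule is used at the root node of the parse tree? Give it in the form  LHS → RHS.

Expr → Term

[Expr [Term [Term [Factor [Factor [Factor [Prim [Atom id]]] ** [Prim [Atom id]]] ** [Prim [Atom id]]]] . [Factor [Prim [Atom lit]]]]]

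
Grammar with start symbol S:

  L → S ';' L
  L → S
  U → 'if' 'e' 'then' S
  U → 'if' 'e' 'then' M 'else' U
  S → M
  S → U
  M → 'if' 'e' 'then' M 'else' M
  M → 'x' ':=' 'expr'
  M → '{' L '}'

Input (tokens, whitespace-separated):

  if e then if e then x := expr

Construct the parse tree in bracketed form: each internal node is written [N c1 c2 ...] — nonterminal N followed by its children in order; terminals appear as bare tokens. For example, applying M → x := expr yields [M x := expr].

[S [U if e then [S [U if e then [S [M x := expr]]]]]]

S
U
if e then S
if e then U
if e then if e then S
if e then if e then M
if e then if e then x := expr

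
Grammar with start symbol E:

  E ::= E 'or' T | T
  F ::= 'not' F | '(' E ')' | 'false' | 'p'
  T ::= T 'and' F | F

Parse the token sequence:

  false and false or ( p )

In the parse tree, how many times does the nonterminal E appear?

[E [E [T [T [F false]] and [F false]]] or [T [F ( [E [T [F p]]] )]]]

3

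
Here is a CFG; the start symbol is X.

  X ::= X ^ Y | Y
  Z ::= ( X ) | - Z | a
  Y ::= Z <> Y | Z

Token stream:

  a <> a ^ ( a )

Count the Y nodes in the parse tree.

4

[X [X [Y [Z a] <> [Y [Z a]]]] ^ [Y [Z ( [X [Y [Z a]]] )]]]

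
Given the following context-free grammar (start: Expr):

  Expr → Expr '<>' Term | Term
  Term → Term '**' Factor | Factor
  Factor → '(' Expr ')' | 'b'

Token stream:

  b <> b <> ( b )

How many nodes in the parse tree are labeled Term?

[Expr [Expr [Expr [Term [Factor b]]] <> [Term [Factor b]]] <> [Term [Factor ( [Expr [Term [Factor b]]] )]]]

4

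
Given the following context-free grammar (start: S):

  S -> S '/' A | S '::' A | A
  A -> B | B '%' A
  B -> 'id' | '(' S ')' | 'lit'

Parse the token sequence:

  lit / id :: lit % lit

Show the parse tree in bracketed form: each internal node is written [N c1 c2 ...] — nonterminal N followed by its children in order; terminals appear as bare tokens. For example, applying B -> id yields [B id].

S
S :: A
S / A :: A
A / A :: A
B / A :: A
lit / A :: A
lit / B :: A
lit / id :: A
lit / id :: B % A
lit / id :: lit % A
lit / id :: lit % B
lit / id :: lit % lit

[S [S [S [A [B lit]]] / [A [B id]]] :: [A [B lit] % [A [B lit]]]]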